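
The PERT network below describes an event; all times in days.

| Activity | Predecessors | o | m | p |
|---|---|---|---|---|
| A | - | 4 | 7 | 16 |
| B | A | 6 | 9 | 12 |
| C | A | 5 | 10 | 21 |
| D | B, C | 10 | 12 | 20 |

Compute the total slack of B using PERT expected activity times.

2 days

te_A = (4 + 4·7 + 16)/6 = 48/6 = 8
te_B = (6 + 4·9 + 12)/6 = 54/6 = 9
te_C = (5 + 4·10 + 21)/6 = 66/6 = 11
te_D = (10 + 4·12 + 20)/6 = 78/6 = 13

Forward pass:
ES_A = 0; EF_A = 8
ES_B = 8; EF_B = 8+9 = 17
ES_C = 8; EF_C = 8+11 = 19
ES_D = max(EF_B=17, EF_C=19) = 19; EF_D = 19+13 = 32
Expected project duration μ = 32 days. Critical path: A → C → D.

Backward pass:
LF_D = 32; LS_D = 32−13 = 19
LF_C = LS_D = 19; LS_C = 19−11 = 8
LF_B = LS_D = 19; LS_B = 19−9 = 10
LF_A = min(LS_B=10, LS_C=8) = 8; LS_A = 8−8 = 0
Slack_B = LS_B − ES_B = 10 − 8 = 2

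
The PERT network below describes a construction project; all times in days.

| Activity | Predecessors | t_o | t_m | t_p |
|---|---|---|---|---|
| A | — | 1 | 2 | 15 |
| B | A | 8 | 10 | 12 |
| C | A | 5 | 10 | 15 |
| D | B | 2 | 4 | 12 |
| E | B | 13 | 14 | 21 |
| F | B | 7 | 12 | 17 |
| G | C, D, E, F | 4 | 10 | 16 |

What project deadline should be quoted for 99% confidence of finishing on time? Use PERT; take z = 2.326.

te_A = (1 + 4·2 + 15)/6 = 24/6 = 4; σ²_A = ((15−1)/6)² = 5.444
te_B = (8 + 4·10 + 12)/6 = 60/6 = 10; σ²_B = ((12−8)/6)² = 0.444
te_C = (5 + 4·10 + 15)/6 = 60/6 = 10; σ²_C = ((15−5)/6)² = 2.778
te_D = (2 + 4·4 + 12)/6 = 30/6 = 5; σ²_D = ((12−2)/6)² = 2.778
te_E = (13 + 4·14 + 21)/6 = 90/6 = 15; σ²_E = ((21−13)/6)² = 1.778
te_F = (7 + 4·12 + 17)/6 = 72/6 = 12; σ²_F = ((17−7)/6)² = 2.778
te_G = (4 + 4·10 + 16)/6 = 60/6 = 10; σ²_G = ((16−4)/6)² = 4.000

Forward pass:
ES_A = 0; EF_A = 4
ES_B = 4; EF_B = 4+10 = 14
ES_C = 4; EF_C = 4+10 = 14
ES_D = 14; EF_D = 14+5 = 19
ES_E = 14; EF_E = 14+15 = 29
ES_F = 14; EF_F = 14+12 = 26
ES_G = max(EF_C=14, EF_D=19, EF_E=29, EF_F=26) = 29; EF_G = 29+10 = 39
Expected project duration μ = 39 days. Critical path: A → B → E → G.

Variance along critical path = 5.444 + 0.444 + 1.778 + 4.000 = 11.667; σ = 3.416 days.
D = μ + z·σ = 39 + 2.326·3.416 = 46.9 days

46.9 days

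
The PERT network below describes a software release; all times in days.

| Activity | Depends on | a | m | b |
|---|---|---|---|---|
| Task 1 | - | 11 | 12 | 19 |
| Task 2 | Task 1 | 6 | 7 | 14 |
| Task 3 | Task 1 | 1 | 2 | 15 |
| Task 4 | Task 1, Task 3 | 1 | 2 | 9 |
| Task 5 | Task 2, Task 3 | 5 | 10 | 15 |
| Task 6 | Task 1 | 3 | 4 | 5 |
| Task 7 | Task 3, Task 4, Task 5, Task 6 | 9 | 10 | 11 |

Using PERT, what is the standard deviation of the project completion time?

te_Task 1 = (11 + 4·12 + 19)/6 = 78/6 = 13; σ²_Task 1 = ((19−11)/6)² = 1.778
te_Task 2 = (6 + 4·7 + 14)/6 = 48/6 = 8; σ²_Task 2 = ((14−6)/6)² = 1.778
te_Task 3 = (1 + 4·2 + 15)/6 = 24/6 = 4; σ²_Task 3 = ((15−1)/6)² = 5.444
te_Task 4 = (1 + 4·2 + 9)/6 = 18/6 = 3; σ²_Task 4 = ((9−1)/6)² = 1.778
te_Task 5 = (5 + 4·10 + 15)/6 = 60/6 = 10; σ²_Task 5 = ((15−5)/6)² = 2.778
te_Task 6 = (3 + 4·4 + 5)/6 = 24/6 = 4; σ²_Task 6 = ((5−3)/6)² = 0.111
te_Task 7 = (9 + 4·10 + 11)/6 = 60/6 = 10; σ²_Task 7 = ((11−9)/6)² = 0.111

Forward pass:
ES_Task 1 = 0; EF_Task 1 = 13
ES_Task 2 = 13; EF_Task 2 = 13+8 = 21
ES_Task 3 = 13; EF_Task 3 = 13+4 = 17
ES_Task 4 = max(EF_Task 1=13, EF_Task 3=17) = 17; EF_Task 4 = 17+3 = 20
ES_Task 5 = max(EF_Task 2=21, EF_Task 3=17) = 21; EF_Task 5 = 21+10 = 31
ES_Task 6 = 13; EF_Task 6 = 13+4 = 17
ES_Task 7 = max(EF_Task 3=17, EF_Task 4=20, EF_Task 5=31, EF_Task 6=17) = 31; EF_Task 7 = 31+10 = 41
Expected project duration μ = 41 days. Critical path: Task 1 → Task 2 → Task 5 → Task 7.

Variance along critical path = 1.778 + 1.778 + 2.778 + 0.111 = 6.444
σ = √6.444 = 2.539 days

2.54 days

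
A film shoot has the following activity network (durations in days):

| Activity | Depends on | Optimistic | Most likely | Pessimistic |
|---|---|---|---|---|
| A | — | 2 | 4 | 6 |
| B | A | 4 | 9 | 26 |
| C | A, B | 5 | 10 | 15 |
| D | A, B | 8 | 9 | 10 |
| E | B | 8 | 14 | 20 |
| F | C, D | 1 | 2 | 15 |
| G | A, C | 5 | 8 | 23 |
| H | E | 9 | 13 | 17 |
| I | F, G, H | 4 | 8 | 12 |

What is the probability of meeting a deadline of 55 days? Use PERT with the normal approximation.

0.860

te_A = (2 + 4·4 + 6)/6 = 24/6 = 4; σ²_A = ((6−2)/6)² = 0.444
te_B = (4 + 4·9 + 26)/6 = 66/6 = 11; σ²_B = ((26−4)/6)² = 13.444
te_C = (5 + 4·10 + 15)/6 = 60/6 = 10; σ²_C = ((15−5)/6)² = 2.778
te_D = (8 + 4·9 + 10)/6 = 54/6 = 9; σ²_D = ((10−8)/6)² = 0.111
te_E = (8 + 4·14 + 20)/6 = 84/6 = 14; σ²_E = ((20−8)/6)² = 4.000
te_F = (1 + 4·2 + 15)/6 = 24/6 = 4; σ²_F = ((15−1)/6)² = 5.444
te_G = (5 + 4·8 + 23)/6 = 60/6 = 10; σ²_G = ((23−5)/6)² = 9.000
te_H = (9 + 4·13 + 17)/6 = 78/6 = 13; σ²_H = ((17−9)/6)² = 1.778
te_I = (4 + 4·8 + 12)/6 = 48/6 = 8; σ²_I = ((12−4)/6)² = 1.778

Forward pass:
ES_A = 0; EF_A = 4
ES_B = 4; EF_B = 4+11 = 15
ES_C = max(EF_A=4, EF_B=15) = 15; EF_C = 15+10 = 25
ES_D = max(EF_A=4, EF_B=15) = 15; EF_D = 15+9 = 24
ES_E = 15; EF_E = 15+14 = 29
ES_F = max(EF_C=25, EF_D=24) = 25; EF_F = 25+4 = 29
ES_G = max(EF_A=4, EF_C=25) = 25; EF_G = 25+10 = 35
ES_H = 29; EF_H = 29+13 = 42
ES_I = max(EF_F=29, EF_G=35, EF_H=42) = 42; EF_I = 42+8 = 50
Expected project duration μ = 50 days. Critical path: A → B → E → H → I.

Variance along critical path = 0.444 + 13.444 + 4.000 + 1.778 + 1.778 = 21.444; σ = √21.444 = 4.631 days.
Z = (55 − 50) / 4.631 = 1.080
P(T ≤ 55) = Φ(1.080) ≈ 0.860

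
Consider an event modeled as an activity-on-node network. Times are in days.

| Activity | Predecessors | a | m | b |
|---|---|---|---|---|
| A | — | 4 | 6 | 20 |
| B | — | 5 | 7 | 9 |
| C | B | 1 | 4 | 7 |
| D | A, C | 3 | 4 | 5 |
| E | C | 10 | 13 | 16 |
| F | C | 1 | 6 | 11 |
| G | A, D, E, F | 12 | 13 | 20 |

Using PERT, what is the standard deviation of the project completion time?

2.05 days

te_A = (4 + 4·6 + 20)/6 = 48/6 = 8; σ²_A = ((20−4)/6)² = 7.111
te_B = (5 + 4·7 + 9)/6 = 42/6 = 7; σ²_B = ((9−5)/6)² = 0.444
te_C = (1 + 4·4 + 7)/6 = 24/6 = 4; σ²_C = ((7−1)/6)² = 1.000
te_D = (3 + 4·4 + 5)/6 = 24/6 = 4; σ²_D = ((5−3)/6)² = 0.111
te_E = (10 + 4·13 + 16)/6 = 78/6 = 13; σ²_E = ((16−10)/6)² = 1.000
te_F = (1 + 4·6 + 11)/6 = 36/6 = 6; σ²_F = ((11−1)/6)² = 2.778
te_G = (12 + 4·13 + 20)/6 = 84/6 = 14; σ²_G = ((20−12)/6)² = 1.778

Forward pass:
ES_A = 0; EF_A = 8
ES_B = 0; EF_B = 7
ES_C = 7; EF_C = 7+4 = 11
ES_D = max(EF_A=8, EF_C=11) = 11; EF_D = 11+4 = 15
ES_E = 11; EF_E = 11+13 = 24
ES_F = 11; EF_F = 11+6 = 17
ES_G = max(EF_A=8, EF_D=15, EF_E=24, EF_F=17) = 24; EF_G = 24+14 = 38
Expected project duration μ = 38 days. Critical path: B → C → E → G.

Variance along critical path = 0.444 + 1.000 + 1.000 + 1.778 = 4.222
σ = √4.222 = 2.055 days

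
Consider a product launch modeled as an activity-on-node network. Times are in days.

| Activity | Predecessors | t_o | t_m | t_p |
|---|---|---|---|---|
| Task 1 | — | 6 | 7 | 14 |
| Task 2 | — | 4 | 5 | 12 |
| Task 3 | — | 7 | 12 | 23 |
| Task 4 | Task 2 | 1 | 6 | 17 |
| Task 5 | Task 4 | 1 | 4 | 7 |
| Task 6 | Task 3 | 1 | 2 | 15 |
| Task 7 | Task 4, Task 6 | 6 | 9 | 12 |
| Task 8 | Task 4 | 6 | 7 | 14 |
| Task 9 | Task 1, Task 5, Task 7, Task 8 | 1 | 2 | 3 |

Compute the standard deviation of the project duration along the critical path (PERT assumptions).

3.70 days

te_Task 1 = (6 + 4·7 + 14)/6 = 48/6 = 8; σ²_Task 1 = ((14−6)/6)² = 1.778
te_Task 2 = (4 + 4·5 + 12)/6 = 36/6 = 6; σ²_Task 2 = ((12−4)/6)² = 1.778
te_Task 3 = (7 + 4·12 + 23)/6 = 78/6 = 13; σ²_Task 3 = ((23−7)/6)² = 7.111
te_Task 4 = (1 + 4·6 + 17)/6 = 42/6 = 7; σ²_Task 4 = ((17−1)/6)² = 7.111
te_Task 5 = (1 + 4·4 + 7)/6 = 24/6 = 4; σ²_Task 5 = ((7−1)/6)² = 1.000
te_Task 6 = (1 + 4·2 + 15)/6 = 24/6 = 4; σ²_Task 6 = ((15−1)/6)² = 5.444
te_Task 7 = (6 + 4·9 + 12)/6 = 54/6 = 9; σ²_Task 7 = ((12−6)/6)² = 1.000
te_Task 8 = (6 + 4·7 + 14)/6 = 48/6 = 8; σ²_Task 8 = ((14−6)/6)² = 1.778
te_Task 9 = (1 + 4·2 + 3)/6 = 12/6 = 2; σ²_Task 9 = ((3−1)/6)² = 0.111

Forward pass:
ES_Task 1 = 0; EF_Task 1 = 8
ES_Task 2 = 0; EF_Task 2 = 6
ES_Task 3 = 0; EF_Task 3 = 13
ES_Task 4 = 6; EF_Task 4 = 6+7 = 13
ES_Task 5 = 13; EF_Task 5 = 13+4 = 17
ES_Task 6 = 13; EF_Task 6 = 13+4 = 17
ES_Task 7 = max(EF_Task 4=13, EF_Task 6=17) = 17; EF_Task 7 = 17+9 = 26
ES_Task 8 = 13; EF_Task 8 = 13+8 = 21
ES_Task 9 = max(EF_Task 1=8, EF_Task 5=17, EF_Task 7=26, EF_Task 8=21) = 26; EF_Task 9 = 26+2 = 28
Expected project duration μ = 28 days. Critical path: Task 3 → Task 6 → Task 7 → Task 9.

Variance along critical path = 7.111 + 5.444 + 1.000 + 0.111 = 13.667
σ = √13.667 = 3.697 days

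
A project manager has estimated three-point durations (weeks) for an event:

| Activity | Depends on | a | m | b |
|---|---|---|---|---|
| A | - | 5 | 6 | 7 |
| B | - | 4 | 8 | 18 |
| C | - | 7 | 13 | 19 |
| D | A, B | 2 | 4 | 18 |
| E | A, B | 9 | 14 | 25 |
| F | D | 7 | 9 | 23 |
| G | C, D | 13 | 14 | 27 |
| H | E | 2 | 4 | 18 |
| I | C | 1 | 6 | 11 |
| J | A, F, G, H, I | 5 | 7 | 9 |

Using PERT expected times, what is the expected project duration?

38 weeks

te_A = (5 + 4·6 + 7)/6 = 36/6 = 6
te_B = (4 + 4·8 + 18)/6 = 54/6 = 9
te_C = (7 + 4·13 + 19)/6 = 78/6 = 13
te_D = (2 + 4·4 + 18)/6 = 36/6 = 6
te_E = (9 + 4·14 + 25)/6 = 90/6 = 15
te_F = (7 + 4·9 + 23)/6 = 66/6 = 11
te_G = (13 + 4·14 + 27)/6 = 96/6 = 16
te_H = (2 + 4·4 + 18)/6 = 36/6 = 6
te_I = (1 + 4·6 + 11)/6 = 36/6 = 6
te_J = (5 + 4·7 + 9)/6 = 42/6 = 7

Forward pass:
ES_A = 0; EF_A = 6
ES_B = 0; EF_B = 9
ES_C = 0; EF_C = 13
ES_D = max(EF_A=6, EF_B=9) = 9; EF_D = 9+6 = 15
ES_E = max(EF_A=6, EF_B=9) = 9; EF_E = 9+15 = 24
ES_F = 15; EF_F = 15+11 = 26
ES_G = max(EF_C=13, EF_D=15) = 15; EF_G = 15+16 = 31
ES_H = 24; EF_H = 24+6 = 30
ES_I = 13; EF_I = 13+6 = 19
ES_J = max(EF_A=6, EF_F=26, EF_G=31, EF_H=30, EF_I=19) = 31; EF_J = 31+7 = 38
Expected project duration μ = 38 weeks. Critical path: B → D → G → J.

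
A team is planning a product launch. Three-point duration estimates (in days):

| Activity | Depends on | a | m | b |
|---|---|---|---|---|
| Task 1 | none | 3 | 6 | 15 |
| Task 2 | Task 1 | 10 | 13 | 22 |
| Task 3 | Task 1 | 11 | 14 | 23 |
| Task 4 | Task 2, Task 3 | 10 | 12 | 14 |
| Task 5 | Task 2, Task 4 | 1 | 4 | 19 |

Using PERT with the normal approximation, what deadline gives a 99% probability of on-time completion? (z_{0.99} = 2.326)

49.7 days

te_Task 1 = (3 + 4·6 + 15)/6 = 42/6 = 7; σ²_Task 1 = ((15−3)/6)² = 4.000
te_Task 2 = (10 + 4·13 + 22)/6 = 84/6 = 14; σ²_Task 2 = ((22−10)/6)² = 4.000
te_Task 3 = (11 + 4·14 + 23)/6 = 90/6 = 15; σ²_Task 3 = ((23−11)/6)² = 4.000
te_Task 4 = (10 + 4·12 + 14)/6 = 72/6 = 12; σ²_Task 4 = ((14−10)/6)² = 0.444
te_Task 5 = (1 + 4·4 + 19)/6 = 36/6 = 6; σ²_Task 5 = ((19−1)/6)² = 9.000

Forward pass:
ES_Task 1 = 0; EF_Task 1 = 7
ES_Task 2 = 7; EF_Task 2 = 7+14 = 21
ES_Task 3 = 7; EF_Task 3 = 7+15 = 22
ES_Task 4 = max(EF_Task 2=21, EF_Task 3=22) = 22; EF_Task 4 = 22+12 = 34
ES_Task 5 = max(EF_Task 2=21, EF_Task 4=34) = 34; EF_Task 5 = 34+6 = 40
Expected project duration μ = 40 days. Critical path: Task 1 → Task 3 → Task 4 → Task 5.

Variance along critical path = 4.000 + 4.000 + 0.444 + 9.000 = 17.444; σ = 4.177 days.
D = μ + z·σ = 40 + 2.326·4.177 = 49.7 days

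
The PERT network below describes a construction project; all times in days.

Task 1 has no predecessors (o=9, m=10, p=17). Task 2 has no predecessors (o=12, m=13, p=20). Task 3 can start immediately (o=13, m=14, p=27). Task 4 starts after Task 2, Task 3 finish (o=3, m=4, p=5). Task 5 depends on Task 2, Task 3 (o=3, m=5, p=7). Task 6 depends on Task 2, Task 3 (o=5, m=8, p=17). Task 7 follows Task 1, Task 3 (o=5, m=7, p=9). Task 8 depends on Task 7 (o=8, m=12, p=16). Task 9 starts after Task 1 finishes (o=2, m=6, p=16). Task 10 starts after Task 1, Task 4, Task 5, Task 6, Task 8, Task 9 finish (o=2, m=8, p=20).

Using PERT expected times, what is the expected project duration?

44 days

te_Task 1 = (9 + 4·10 + 17)/6 = 66/6 = 11
te_Task 2 = (12 + 4·13 + 20)/6 = 84/6 = 14
te_Task 3 = (13 + 4·14 + 27)/6 = 96/6 = 16
te_Task 4 = (3 + 4·4 + 5)/6 = 24/6 = 4
te_Task 5 = (3 + 4·5 + 7)/6 = 30/6 = 5
te_Task 6 = (5 + 4·8 + 17)/6 = 54/6 = 9
te_Task 7 = (5 + 4·7 + 9)/6 = 42/6 = 7
te_Task 8 = (8 + 4·12 + 16)/6 = 72/6 = 12
te_Task 9 = (2 + 4·6 + 16)/6 = 42/6 = 7
te_Task 10 = (2 + 4·8 + 20)/6 = 54/6 = 9

Forward pass:
ES_Task 1 = 0; EF_Task 1 = 11
ES_Task 2 = 0; EF_Task 2 = 14
ES_Task 3 = 0; EF_Task 3 = 16
ES_Task 4 = max(EF_Task 2=14, EF_Task 3=16) = 16; EF_Task 4 = 16+4 = 20
ES_Task 5 = max(EF_Task 2=14, EF_Task 3=16) = 16; EF_Task 5 = 16+5 = 21
ES_Task 6 = max(EF_Task 2=14, EF_Task 3=16) = 16; EF_Task 6 = 16+9 = 25
ES_Task 7 = max(EF_Task 1=11, EF_Task 3=16) = 16; EF_Task 7 = 16+7 = 23
ES_Task 8 = 23; EF_Task 8 = 23+12 = 35
ES_Task 9 = 11; EF_Task 9 = 11+7 = 18
ES_Task 10 = max(EF_Task 1=11, EF_Task 4=20, EF_Task 5=21, EF_Task 6=25, EF_Task 8=35, EF_Task 9=18) = 35; EF_Task 10 = 35+9 = 44
Expected project duration μ = 44 days. Critical path: Task 3 → Task 7 → Task 8 → Task 10.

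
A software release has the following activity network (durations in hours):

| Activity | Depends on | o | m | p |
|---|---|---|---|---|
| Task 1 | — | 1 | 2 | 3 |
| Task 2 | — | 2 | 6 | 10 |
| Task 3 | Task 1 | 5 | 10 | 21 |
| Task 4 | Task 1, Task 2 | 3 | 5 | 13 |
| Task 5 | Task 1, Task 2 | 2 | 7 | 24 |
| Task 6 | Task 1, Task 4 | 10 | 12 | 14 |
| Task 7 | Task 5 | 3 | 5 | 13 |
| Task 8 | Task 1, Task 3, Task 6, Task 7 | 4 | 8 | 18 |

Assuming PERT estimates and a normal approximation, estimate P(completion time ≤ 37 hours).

0.892

te_Task 1 = (1 + 4·2 + 3)/6 = 12/6 = 2; σ²_Task 1 = ((3−1)/6)² = 0.111
te_Task 2 = (2 + 4·6 + 10)/6 = 36/6 = 6; σ²_Task 2 = ((10−2)/6)² = 1.778
te_Task 3 = (5 + 4·10 + 21)/6 = 66/6 = 11; σ²_Task 3 = ((21−5)/6)² = 7.111
te_Task 4 = (3 + 4·5 + 13)/6 = 36/6 = 6; σ²_Task 4 = ((13−3)/6)² = 2.778
te_Task 5 = (2 + 4·7 + 24)/6 = 54/6 = 9; σ²_Task 5 = ((24−2)/6)² = 13.444
te_Task 6 = (10 + 4·12 + 14)/6 = 72/6 = 12; σ²_Task 6 = ((14−10)/6)² = 0.444
te_Task 7 = (3 + 4·5 + 13)/6 = 36/6 = 6; σ²_Task 7 = ((13−3)/6)² = 2.778
te_Task 8 = (4 + 4·8 + 18)/6 = 54/6 = 9; σ²_Task 8 = ((18−4)/6)² = 5.444

Forward pass:
ES_Task 1 = 0; EF_Task 1 = 2
ES_Task 2 = 0; EF_Task 2 = 6
ES_Task 3 = 2; EF_Task 3 = 2+11 = 13
ES_Task 4 = max(EF_Task 1=2, EF_Task 2=6) = 6; EF_Task 4 = 6+6 = 12
ES_Task 5 = max(EF_Task 1=2, EF_Task 2=6) = 6; EF_Task 5 = 6+9 = 15
ES_Task 6 = max(EF_Task 1=2, EF_Task 4=12) = 12; EF_Task 6 = 12+12 = 24
ES_Task 7 = 15; EF_Task 7 = 15+6 = 21
ES_Task 8 = max(EF_Task 1=2, EF_Task 3=13, EF_Task 6=24, EF_Task 7=21) = 24; EF_Task 8 = 24+9 = 33
Expected project duration μ = 33 hours. Critical path: Task 2 → Task 4 → Task 6 → Task 8.

Variance along critical path = 1.778 + 2.778 + 0.444 + 5.444 = 10.444; σ = √10.444 = 3.232 hours.
Z = (37 − 33) / 3.232 = 1.238
P(T ≤ 37) = Φ(1.238) ≈ 0.892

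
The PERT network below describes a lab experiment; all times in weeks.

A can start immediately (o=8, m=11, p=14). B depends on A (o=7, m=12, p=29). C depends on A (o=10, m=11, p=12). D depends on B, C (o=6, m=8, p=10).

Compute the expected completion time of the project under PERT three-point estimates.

te_A = (8 + 4·11 + 14)/6 = 66/6 = 11
te_B = (7 + 4·12 + 29)/6 = 84/6 = 14
te_C = (10 + 4·11 + 12)/6 = 66/6 = 11
te_D = (6 + 4·8 + 10)/6 = 48/6 = 8

Forward pass:
ES_A = 0; EF_A = 11
ES_B = 11; EF_B = 11+14 = 25
ES_C = 11; EF_C = 11+11 = 22
ES_D = max(EF_B=25, EF_C=22) = 25; EF_D = 25+8 = 33
Expected project duration μ = 33 weeks. Critical path: A → B → D.

33 weeks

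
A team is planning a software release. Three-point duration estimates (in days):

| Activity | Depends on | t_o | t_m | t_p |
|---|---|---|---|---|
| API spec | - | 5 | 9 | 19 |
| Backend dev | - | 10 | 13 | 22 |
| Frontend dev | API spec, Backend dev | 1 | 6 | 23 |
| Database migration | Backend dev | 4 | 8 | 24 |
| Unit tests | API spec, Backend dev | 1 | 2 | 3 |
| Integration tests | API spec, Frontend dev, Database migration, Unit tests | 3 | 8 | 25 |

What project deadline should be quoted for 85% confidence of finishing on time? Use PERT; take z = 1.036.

te_API spec = (5 + 4·9 + 19)/6 = 60/6 = 10; σ²_API spec = ((19−5)/6)² = 5.444
te_Backend dev = (10 + 4·13 + 22)/6 = 84/6 = 14; σ²_Backend dev = ((22−10)/6)² = 4.000
te_Frontend dev = (1 + 4·6 + 23)/6 = 48/6 = 8; σ²_Frontend dev = ((23−1)/6)² = 13.444
te_Database migration = (4 + 4·8 + 24)/6 = 60/6 = 10; σ²_Database migration = ((24−4)/6)² = 11.111
te_Unit tests = (1 + 4·2 + 3)/6 = 12/6 = 2; σ²_Unit tests = ((3−1)/6)² = 0.111
te_Integration tests = (3 + 4·8 + 25)/6 = 60/6 = 10; σ²_Integration tests = ((25−3)/6)² = 13.444

Forward pass:
ES_API spec = 0; EF_API spec = 10
ES_Backend dev = 0; EF_Backend dev = 14
ES_Frontend dev = max(EF_API spec=10, EF_Backend dev=14) = 14; EF_Frontend dev = 14+8 = 22
ES_Database migration = 14; EF_Database migration = 14+10 = 24
ES_Unit tests = max(EF_API spec=10, EF_Backend dev=14) = 14; EF_Unit tests = 14+2 = 16
ES_Integration tests = max(EF_API spec=10, EF_Frontend dev=22, EF_Database migration=24, EF_Unit tests=16) = 24; EF_Integration tests = 24+10 = 34
Expected project duration μ = 34 days. Critical path: Backend dev → Database migration → Integration tests.

Variance along critical path = 4.000 + 11.111 + 13.444 = 28.556; σ = 5.344 days.
D = μ + z·σ = 34 + 1.036·5.344 = 39.5 days

39.5 days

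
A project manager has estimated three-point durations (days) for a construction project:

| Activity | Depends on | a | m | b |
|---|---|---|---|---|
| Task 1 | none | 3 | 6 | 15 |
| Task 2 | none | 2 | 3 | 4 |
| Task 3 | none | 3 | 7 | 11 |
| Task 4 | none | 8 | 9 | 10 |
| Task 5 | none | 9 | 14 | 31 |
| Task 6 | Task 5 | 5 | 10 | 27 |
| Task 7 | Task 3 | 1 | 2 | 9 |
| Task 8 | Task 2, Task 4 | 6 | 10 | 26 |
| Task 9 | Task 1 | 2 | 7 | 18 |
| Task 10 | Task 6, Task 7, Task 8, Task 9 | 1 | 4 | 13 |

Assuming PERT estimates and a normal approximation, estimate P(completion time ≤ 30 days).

0.295

te_Task 1 = (3 + 4·6 + 15)/6 = 42/6 = 7; σ²_Task 1 = ((15−3)/6)² = 4.000
te_Task 2 = (2 + 4·3 + 4)/6 = 18/6 = 3; σ²_Task 2 = ((4−2)/6)² = 0.111
te_Task 3 = (3 + 4·7 + 11)/6 = 42/6 = 7; σ²_Task 3 = ((11−3)/6)² = 1.778
te_Task 4 = (8 + 4·9 + 10)/6 = 54/6 = 9; σ²_Task 4 = ((10−8)/6)² = 0.111
te_Task 5 = (9 + 4·14 + 31)/6 = 96/6 = 16; σ²_Task 5 = ((31−9)/6)² = 13.444
te_Task 6 = (5 + 4·10 + 27)/6 = 72/6 = 12; σ²_Task 6 = ((27−5)/6)² = 13.444
te_Task 7 = (1 + 4·2 + 9)/6 = 18/6 = 3; σ²_Task 7 = ((9−1)/6)² = 1.778
te_Task 8 = (6 + 4·10 + 26)/6 = 72/6 = 12; σ²_Task 8 = ((26−6)/6)² = 11.111
te_Task 9 = (2 + 4·7 + 18)/6 = 48/6 = 8; σ²_Task 9 = ((18−2)/6)² = 7.111
te_Task 10 = (1 + 4·4 + 13)/6 = 30/6 = 5; σ²_Task 10 = ((13−1)/6)² = 4.000

Forward pass:
ES_Task 1 = 0; EF_Task 1 = 7
ES_Task 2 = 0; EF_Task 2 = 3
ES_Task 3 = 0; EF_Task 3 = 7
ES_Task 4 = 0; EF_Task 4 = 9
ES_Task 5 = 0; EF_Task 5 = 16
ES_Task 6 = 16; EF_Task 6 = 16+12 = 28
ES_Task 7 = 7; EF_Task 7 = 7+3 = 10
ES_Task 8 = max(EF_Task 2=3, EF_Task 4=9) = 9; EF_Task 8 = 9+12 = 21
ES_Task 9 = 7; EF_Task 9 = 7+8 = 15
ES_Task 10 = max(EF_Task 6=28, EF_Task 7=10, EF_Task 8=21, EF_Task 9=15) = 28; EF_Task 10 = 28+5 = 33
Expected project duration μ = 33 days. Critical path: Task 5 → Task 6 → Task 10.

Variance along critical path = 13.444 + 13.444 + 4.000 = 30.889; σ = √30.889 = 5.558 days.
Z = (30 − 33) / 5.558 = -0.540
P(T ≤ 30) = Φ(-0.540) ≈ 0.295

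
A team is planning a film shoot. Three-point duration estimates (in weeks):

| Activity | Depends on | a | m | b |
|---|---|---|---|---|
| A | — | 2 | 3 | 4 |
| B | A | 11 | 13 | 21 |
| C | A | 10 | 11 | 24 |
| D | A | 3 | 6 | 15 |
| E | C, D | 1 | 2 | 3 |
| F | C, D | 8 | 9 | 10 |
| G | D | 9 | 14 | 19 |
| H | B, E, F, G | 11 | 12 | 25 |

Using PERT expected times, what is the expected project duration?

39 weeks

te_A = (2 + 4·3 + 4)/6 = 18/6 = 3
te_B = (11 + 4·13 + 21)/6 = 84/6 = 14
te_C = (10 + 4·11 + 24)/6 = 78/6 = 13
te_D = (3 + 4·6 + 15)/6 = 42/6 = 7
te_E = (1 + 4·2 + 3)/6 = 12/6 = 2
te_F = (8 + 4·9 + 10)/6 = 54/6 = 9
te_G = (9 + 4·14 + 19)/6 = 84/6 = 14
te_H = (11 + 4·12 + 25)/6 = 84/6 = 14

Forward pass:
ES_A = 0; EF_A = 3
ES_B = 3; EF_B = 3+14 = 17
ES_C = 3; EF_C = 3+13 = 16
ES_D = 3; EF_D = 3+7 = 10
ES_E = max(EF_C=16, EF_D=10) = 16; EF_E = 16+2 = 18
ES_F = max(EF_C=16, EF_D=10) = 16; EF_F = 16+9 = 25
ES_G = 10; EF_G = 10+14 = 24
ES_H = max(EF_B=17, EF_E=18, EF_F=25, EF_G=24) = 25; EF_H = 25+14 = 39
Expected project duration μ = 39 weeks. Critical path: A → C → F → H.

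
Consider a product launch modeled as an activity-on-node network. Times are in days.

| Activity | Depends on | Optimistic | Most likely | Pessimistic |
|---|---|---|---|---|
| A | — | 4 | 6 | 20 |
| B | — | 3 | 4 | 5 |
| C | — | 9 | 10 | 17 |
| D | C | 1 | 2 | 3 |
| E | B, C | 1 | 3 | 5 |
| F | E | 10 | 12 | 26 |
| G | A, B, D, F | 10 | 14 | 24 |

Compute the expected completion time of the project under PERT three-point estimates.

te_A = (4 + 4·6 + 20)/6 = 48/6 = 8
te_B = (3 + 4·4 + 5)/6 = 24/6 = 4
te_C = (9 + 4·10 + 17)/6 = 66/6 = 11
te_D = (1 + 4·2 + 3)/6 = 12/6 = 2
te_E = (1 + 4·3 + 5)/6 = 18/6 = 3
te_F = (10 + 4·12 + 26)/6 = 84/6 = 14
te_G = (10 + 4·14 + 24)/6 = 90/6 = 15

Forward pass:
ES_A = 0; EF_A = 8
ES_B = 0; EF_B = 4
ES_C = 0; EF_C = 11
ES_D = 11; EF_D = 11+2 = 13
ES_E = max(EF_B=4, EF_C=11) = 11; EF_E = 11+3 = 14
ES_F = 14; EF_F = 14+14 = 28
ES_G = max(EF_A=8, EF_B=4, EF_D=13, EF_F=28) = 28; EF_G = 28+15 = 43
Expected project duration μ = 43 days. Critical path: C → E → F → G.

43 days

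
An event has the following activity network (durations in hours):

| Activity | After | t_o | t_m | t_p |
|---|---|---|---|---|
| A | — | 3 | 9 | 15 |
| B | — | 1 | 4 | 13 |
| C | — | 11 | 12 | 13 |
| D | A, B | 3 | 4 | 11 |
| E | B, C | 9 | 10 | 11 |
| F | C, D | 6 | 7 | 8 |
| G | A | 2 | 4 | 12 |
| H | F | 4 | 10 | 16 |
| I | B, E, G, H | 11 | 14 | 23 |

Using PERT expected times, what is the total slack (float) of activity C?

te_A = (3 + 4·9 + 15)/6 = 54/6 = 9
te_B = (1 + 4·4 + 13)/6 = 30/6 = 5
te_C = (11 + 4·12 + 13)/6 = 72/6 = 12
te_D = (3 + 4·4 + 11)/6 = 30/6 = 5
te_E = (9 + 4·10 + 11)/6 = 60/6 = 10
te_F = (6 + 4·7 + 8)/6 = 42/6 = 7
te_G = (2 + 4·4 + 12)/6 = 30/6 = 5
te_H = (4 + 4·10 + 16)/6 = 60/6 = 10
te_I = (11 + 4·14 + 23)/6 = 90/6 = 15

Forward pass:
ES_A = 0; EF_A = 9
ES_B = 0; EF_B = 5
ES_C = 0; EF_C = 12
ES_D = max(EF_A=9, EF_B=5) = 9; EF_D = 9+5 = 14
ES_E = max(EF_B=5, EF_C=12) = 12; EF_E = 12+10 = 22
ES_F = max(EF_C=12, EF_D=14) = 14; EF_F = 14+7 = 21
ES_G = 9; EF_G = 9+5 = 14
ES_H = 21; EF_H = 21+10 = 31
ES_I = max(EF_B=5, EF_E=22, EF_G=14, EF_H=31) = 31; EF_I = 31+15 = 46
Expected project duration μ = 46 hours. Critical path: A → D → F → H → I.

Backward pass:
LF_I = 46; LS_I = 46−15 = 31
LF_H = LS_I = 31; LS_H = 31−10 = 21
LF_G = LS_I = 31; LS_G = 31−5 = 26
LF_F = LS_H = 21; LS_F = 21−7 = 14
LF_E = LS_I = 31; LS_E = 31−10 = 21
LF_D = LS_F = 14; LS_D = 14−5 = 9
LF_C = min(LS_E=21, LS_F=14) = 14; LS_C = 14−12 = 2
LF_B = min(LS_D=9, LS_E=21, LS_I=31) = 9; LS_B = 9−5 = 4
LF_A = min(LS_D=9, LS_G=26) = 9; LS_A = 9−9 = 0
Slack_C = LS_C − ES_C = 2 − 0 = 2

2 hours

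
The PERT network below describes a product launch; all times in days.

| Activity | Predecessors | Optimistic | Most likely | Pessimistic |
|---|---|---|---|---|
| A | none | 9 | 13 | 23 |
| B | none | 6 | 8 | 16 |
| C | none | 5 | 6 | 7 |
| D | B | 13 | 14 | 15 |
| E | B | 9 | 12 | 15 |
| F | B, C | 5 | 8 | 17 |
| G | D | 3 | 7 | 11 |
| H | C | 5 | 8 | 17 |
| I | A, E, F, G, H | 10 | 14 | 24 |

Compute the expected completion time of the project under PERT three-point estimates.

45 days

te_A = (9 + 4·13 + 23)/6 = 84/6 = 14
te_B = (6 + 4·8 + 16)/6 = 54/6 = 9
te_C = (5 + 4·6 + 7)/6 = 36/6 = 6
te_D = (13 + 4·14 + 15)/6 = 84/6 = 14
te_E = (9 + 4·12 + 15)/6 = 72/6 = 12
te_F = (5 + 4·8 + 17)/6 = 54/6 = 9
te_G = (3 + 4·7 + 11)/6 = 42/6 = 7
te_H = (5 + 4·8 + 17)/6 = 54/6 = 9
te_I = (10 + 4·14 + 24)/6 = 90/6 = 15

Forward pass:
ES_A = 0; EF_A = 14
ES_B = 0; EF_B = 9
ES_C = 0; EF_C = 6
ES_D = 9; EF_D = 9+14 = 23
ES_E = 9; EF_E = 9+12 = 21
ES_F = max(EF_B=9, EF_C=6) = 9; EF_F = 9+9 = 18
ES_G = 23; EF_G = 23+7 = 30
ES_H = 6; EF_H = 6+9 = 15
ES_I = max(EF_A=14, EF_E=21, EF_F=18, EF_G=30, EF_H=15) = 30; EF_I = 30+15 = 45
Expected project duration μ = 45 days. Critical path: B → D → G → I.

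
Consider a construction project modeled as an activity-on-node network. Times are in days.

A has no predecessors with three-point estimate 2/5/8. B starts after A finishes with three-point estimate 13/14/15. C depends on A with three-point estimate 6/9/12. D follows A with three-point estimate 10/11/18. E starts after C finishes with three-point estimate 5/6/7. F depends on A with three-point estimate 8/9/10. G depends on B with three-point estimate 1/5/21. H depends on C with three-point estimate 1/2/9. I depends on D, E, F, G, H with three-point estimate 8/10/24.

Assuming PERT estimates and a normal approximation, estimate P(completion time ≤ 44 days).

0.914

te_A = (2 + 4·5 + 8)/6 = 30/6 = 5; σ²_A = ((8−2)/6)² = 1.000
te_B = (13 + 4·14 + 15)/6 = 84/6 = 14; σ²_B = ((15−13)/6)² = 0.111
te_C = (6 + 4·9 + 12)/6 = 54/6 = 9; σ²_C = ((12−6)/6)² = 1.000
te_D = (10 + 4·11 + 18)/6 = 72/6 = 12; σ²_D = ((18−10)/6)² = 1.778
te_E = (5 + 4·6 + 7)/6 = 36/6 = 6; σ²_E = ((7−5)/6)² = 0.111
te_F = (8 + 4·9 + 10)/6 = 54/6 = 9; σ²_F = ((10−8)/6)² = 0.111
te_G = (1 + 4·5 + 21)/6 = 42/6 = 7; σ²_G = ((21−1)/6)² = 11.111
te_H = (1 + 4·2 + 9)/6 = 18/6 = 3; σ²_H = ((9−1)/6)² = 1.778
te_I = (8 + 4·10 + 24)/6 = 72/6 = 12; σ²_I = ((24−8)/6)² = 7.111

Forward pass:
ES_A = 0; EF_A = 5
ES_B = 5; EF_B = 5+14 = 19
ES_C = 5; EF_C = 5+9 = 14
ES_D = 5; EF_D = 5+12 = 17
ES_E = 14; EF_E = 14+6 = 20
ES_F = 5; EF_F = 5+9 = 14
ES_G = 19; EF_G = 19+7 = 26
ES_H = 14; EF_H = 14+3 = 17
ES_I = max(EF_D=17, EF_E=20, EF_F=14, EF_G=26, EF_H=17) = 26; EF_I = 26+12 = 38
Expected project duration μ = 38 days. Critical path: A → B → G → I.

Variance along critical path = 1.000 + 0.111 + 11.111 + 7.111 = 19.333; σ = √19.333 = 4.397 days.
Z = (44 − 38) / 4.397 = 1.365
P(T ≤ 44) = Φ(1.365) ≈ 0.914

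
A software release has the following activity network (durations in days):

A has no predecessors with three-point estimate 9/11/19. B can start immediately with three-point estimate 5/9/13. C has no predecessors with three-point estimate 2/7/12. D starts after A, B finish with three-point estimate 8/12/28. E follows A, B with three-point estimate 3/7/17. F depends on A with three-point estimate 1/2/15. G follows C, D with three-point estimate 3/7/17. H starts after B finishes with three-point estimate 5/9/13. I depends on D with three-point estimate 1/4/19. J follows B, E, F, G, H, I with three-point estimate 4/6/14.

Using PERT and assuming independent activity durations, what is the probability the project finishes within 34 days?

0.068

te_A = (9 + 4·11 + 19)/6 = 72/6 = 12; σ²_A = ((19−9)/6)² = 2.778
te_B = (5 + 4·9 + 13)/6 = 54/6 = 9; σ²_B = ((13−5)/6)² = 1.778
te_C = (2 + 4·7 + 12)/6 = 42/6 = 7; σ²_C = ((12−2)/6)² = 2.778
te_D = (8 + 4·12 + 28)/6 = 84/6 = 14; σ²_D = ((28−8)/6)² = 11.111
te_E = (3 + 4·7 + 17)/6 = 48/6 = 8; σ²_E = ((17−3)/6)² = 5.444
te_F = (1 + 4·2 + 15)/6 = 24/6 = 4; σ²_F = ((15−1)/6)² = 5.444
te_G = (3 + 4·7 + 17)/6 = 48/6 = 8; σ²_G = ((17−3)/6)² = 5.444
te_H = (5 + 4·9 + 13)/6 = 54/6 = 9; σ²_H = ((13−5)/6)² = 1.778
te_I = (1 + 4·4 + 19)/6 = 36/6 = 6; σ²_I = ((19−1)/6)² = 9.000
te_J = (4 + 4·6 + 14)/6 = 42/6 = 7; σ²_J = ((14−4)/6)² = 2.778

Forward pass:
ES_A = 0; EF_A = 12
ES_B = 0; EF_B = 9
ES_C = 0; EF_C = 7
ES_D = max(EF_A=12, EF_B=9) = 12; EF_D = 12+14 = 26
ES_E = max(EF_A=12, EF_B=9) = 12; EF_E = 12+8 = 20
ES_F = 12; EF_F = 12+4 = 16
ES_G = max(EF_C=7, EF_D=26) = 26; EF_G = 26+8 = 34
ES_H = 9; EF_H = 9+9 = 18
ES_I = 26; EF_I = 26+6 = 32
ES_J = max(EF_B=9, EF_E=20, EF_F=16, EF_G=34, EF_H=18, EF_I=32) = 34; EF_J = 34+7 = 41
Expected project duration μ = 41 days. Critical path: A → D → G → J.

Variance along critical path = 2.778 + 11.111 + 5.444 + 2.778 = 22.111; σ = √22.111 = 4.702 days.
Z = (34 − 41) / 4.702 = -1.489
P(T ≤ 34) = Φ(-1.489) ≈ 0.068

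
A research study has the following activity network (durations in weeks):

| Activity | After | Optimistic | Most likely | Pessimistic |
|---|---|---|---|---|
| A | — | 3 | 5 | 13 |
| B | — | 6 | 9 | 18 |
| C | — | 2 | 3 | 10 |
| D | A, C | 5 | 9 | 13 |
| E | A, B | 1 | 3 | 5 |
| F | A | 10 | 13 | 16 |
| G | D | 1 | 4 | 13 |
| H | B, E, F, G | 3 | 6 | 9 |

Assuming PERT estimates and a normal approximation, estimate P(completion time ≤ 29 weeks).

0.834

te_A = (3 + 4·5 + 13)/6 = 36/6 = 6; σ²_A = ((13−3)/6)² = 2.778
te_B = (6 + 4·9 + 18)/6 = 60/6 = 10; σ²_B = ((18−6)/6)² = 4.000
te_C = (2 + 4·3 + 10)/6 = 24/6 = 4; σ²_C = ((10−2)/6)² = 1.778
te_D = (5 + 4·9 + 13)/6 = 54/6 = 9; σ²_D = ((13−5)/6)² = 1.778
te_E = (1 + 4·3 + 5)/6 = 18/6 = 3; σ²_E = ((5−1)/6)² = 0.444
te_F = (10 + 4·13 + 16)/6 = 78/6 = 13; σ²_F = ((16−10)/6)² = 1.000
te_G = (1 + 4·4 + 13)/6 = 30/6 = 5; σ²_G = ((13−1)/6)² = 4.000
te_H = (3 + 4·6 + 9)/6 = 36/6 = 6; σ²_H = ((9−3)/6)² = 1.000

Forward pass:
ES_A = 0; EF_A = 6
ES_B = 0; EF_B = 10
ES_C = 0; EF_C = 4
ES_D = max(EF_A=6, EF_C=4) = 6; EF_D = 6+9 = 15
ES_E = max(EF_A=6, EF_B=10) = 10; EF_E = 10+3 = 13
ES_F = 6; EF_F = 6+13 = 19
ES_G = 15; EF_G = 15+5 = 20
ES_H = max(EF_B=10, EF_E=13, EF_F=19, EF_G=20) = 20; EF_H = 20+6 = 26
Expected project duration μ = 26 weeks. Critical path: A → D → G → H.

Variance along critical path = 2.778 + 1.778 + 4.000 + 1.000 = 9.556; σ = √9.556 = 3.091 weeks.
Z = (29 − 26) / 3.091 = 0.970
P(T ≤ 29) = Φ(0.970) ≈ 0.834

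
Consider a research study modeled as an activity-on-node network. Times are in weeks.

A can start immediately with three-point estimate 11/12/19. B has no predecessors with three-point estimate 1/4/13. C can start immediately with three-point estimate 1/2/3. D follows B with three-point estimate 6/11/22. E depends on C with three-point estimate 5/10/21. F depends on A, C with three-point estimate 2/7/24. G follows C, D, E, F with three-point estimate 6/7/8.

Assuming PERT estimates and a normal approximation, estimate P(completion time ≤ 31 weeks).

te_A = (11 + 4·12 + 19)/6 = 78/6 = 13; σ²_A = ((19−11)/6)² = 1.778
te_B = (1 + 4·4 + 13)/6 = 30/6 = 5; σ²_B = ((13−1)/6)² = 4.000
te_C = (1 + 4·2 + 3)/6 = 12/6 = 2; σ²_C = ((3−1)/6)² = 0.111
te_D = (6 + 4·11 + 22)/6 = 72/6 = 12; σ²_D = ((22−6)/6)² = 7.111
te_E = (5 + 4·10 + 21)/6 = 66/6 = 11; σ²_E = ((21−5)/6)² = 7.111
te_F = (2 + 4·7 + 24)/6 = 54/6 = 9; σ²_F = ((24−2)/6)² = 13.444
te_G = (6 + 4·7 + 8)/6 = 42/6 = 7; σ²_G = ((8−6)/6)² = 0.111

Forward pass:
ES_A = 0; EF_A = 13
ES_B = 0; EF_B = 5
ES_C = 0; EF_C = 2
ES_D = 5; EF_D = 5+12 = 17
ES_E = 2; EF_E = 2+11 = 13
ES_F = max(EF_A=13, EF_C=2) = 13; EF_F = 13+9 = 22
ES_G = max(EF_C=2, EF_D=17, EF_E=13, EF_F=22) = 22; EF_G = 22+7 = 29
Expected project duration μ = 29 weeks. Critical path: A → F → G.

Variance along critical path = 1.778 + 13.444 + 0.111 = 15.333; σ = √15.333 = 3.916 weeks.
Z = (31 − 29) / 3.916 = 0.511
P(T ≤ 31) = Φ(0.511) ≈ 0.695

0.695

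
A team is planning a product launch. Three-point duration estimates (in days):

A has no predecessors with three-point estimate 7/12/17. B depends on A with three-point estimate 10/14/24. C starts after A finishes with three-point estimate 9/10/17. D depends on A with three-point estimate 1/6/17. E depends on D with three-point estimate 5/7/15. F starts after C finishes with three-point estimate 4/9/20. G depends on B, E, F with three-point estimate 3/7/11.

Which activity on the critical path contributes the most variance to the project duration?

te_A = (7 + 4·12 + 17)/6 = 72/6 = 12; σ²_A = ((17−7)/6)² = 2.778
te_B = (10 + 4·14 + 24)/6 = 90/6 = 15; σ²_B = ((24−10)/6)² = 5.444
te_C = (9 + 4·10 + 17)/6 = 66/6 = 11; σ²_C = ((17−9)/6)² = 1.778
te_D = (1 + 4·6 + 17)/6 = 42/6 = 7; σ²_D = ((17−1)/6)² = 7.111
te_E = (5 + 4·7 + 15)/6 = 48/6 = 8; σ²_E = ((15−5)/6)² = 2.778
te_F = (4 + 4·9 + 20)/6 = 60/6 = 10; σ²_F = ((20−4)/6)² = 7.111
te_G = (3 + 4·7 + 11)/6 = 42/6 = 7; σ²_G = ((11−3)/6)² = 1.778

Forward pass:
ES_A = 0; EF_A = 12
ES_B = 12; EF_B = 12+15 = 27
ES_C = 12; EF_C = 12+11 = 23
ES_D = 12; EF_D = 12+7 = 19
ES_E = 19; EF_E = 19+8 = 27
ES_F = 23; EF_F = 23+10 = 33
ES_G = max(EF_B=27, EF_E=27, EF_F=33) = 33; EF_G = 33+7 = 40
Expected project duration μ = 40 days. Critical path: A → C → F → G.

Variances on critical path: σ²_A=2.778, σ²_C=1.778, σ²_F=7.111, σ²_G=1.778.
Largest is σ²_F = 7.111.

F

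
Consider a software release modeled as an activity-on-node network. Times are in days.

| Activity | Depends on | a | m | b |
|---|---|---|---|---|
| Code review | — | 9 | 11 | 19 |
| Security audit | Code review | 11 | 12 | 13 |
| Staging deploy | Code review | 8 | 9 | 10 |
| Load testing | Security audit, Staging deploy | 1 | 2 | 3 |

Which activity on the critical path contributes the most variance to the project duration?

Code review

te_Code review = (9 + 4·11 + 19)/6 = 72/6 = 12; σ²_Code review = ((19−9)/6)² = 2.778
te_Security audit = (11 + 4·12 + 13)/6 = 72/6 = 12; σ²_Security audit = ((13−11)/6)² = 0.111
te_Staging deploy = (8 + 4·9 + 10)/6 = 54/6 = 9; σ²_Staging deploy = ((10−8)/6)² = 0.111
te_Load testing = (1 + 4·2 + 3)/6 = 12/6 = 2; σ²_Load testing = ((3−1)/6)² = 0.111

Forward pass:
ES_Code review = 0; EF_Code review = 12
ES_Security audit = 12; EF_Security audit = 12+12 = 24
ES_Staging deploy = 12; EF_Staging deploy = 12+9 = 21
ES_Load testing = max(EF_Security audit=24, EF_Staging deploy=21) = 24; EF_Load testing = 24+2 = 26
Expected project duration μ = 26 days. Critical path: Code review → Security audit → Load testing.

Variances on critical path: σ²_Code review=2.778, σ²_Security audit=0.111, σ²_Load testing=0.111.
Largest is σ²_Code review = 2.778.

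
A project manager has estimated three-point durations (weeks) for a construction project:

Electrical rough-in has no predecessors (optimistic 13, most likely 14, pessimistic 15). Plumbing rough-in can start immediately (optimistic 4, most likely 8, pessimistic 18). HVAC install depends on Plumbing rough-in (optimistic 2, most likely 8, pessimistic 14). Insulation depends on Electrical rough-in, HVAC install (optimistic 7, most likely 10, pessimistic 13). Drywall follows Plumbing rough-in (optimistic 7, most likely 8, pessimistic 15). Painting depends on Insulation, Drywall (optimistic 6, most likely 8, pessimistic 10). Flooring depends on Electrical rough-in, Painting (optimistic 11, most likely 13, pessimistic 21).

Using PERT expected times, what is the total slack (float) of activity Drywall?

9 weeks

te_Electrical rough-in = (13 + 4·14 + 15)/6 = 84/6 = 14
te_Plumbing rough-in = (4 + 4·8 + 18)/6 = 54/6 = 9
te_HVAC install = (2 + 4·8 + 14)/6 = 48/6 = 8
te_Insulation = (7 + 4·10 + 13)/6 = 60/6 = 10
te_Drywall = (7 + 4·8 + 15)/6 = 54/6 = 9
te_Painting = (6 + 4·8 + 10)/6 = 48/6 = 8
te_Flooring = (11 + 4·13 + 21)/6 = 84/6 = 14

Forward pass:
ES_Electrical rough-in = 0; EF_Electrical rough-in = 14
ES_Plumbing rough-in = 0; EF_Plumbing rough-in = 9
ES_HVAC install = 9; EF_HVAC install = 9+8 = 17
ES_Insulation = max(EF_Electrical rough-in=14, EF_HVAC install=17) = 17; EF_Insulation = 17+10 = 27
ES_Drywall = 9; EF_Drywall = 9+9 = 18
ES_Painting = max(EF_Insulation=27, EF_Drywall=18) = 27; EF_Painting = 27+8 = 35
ES_Flooring = max(EF_Electrical rough-in=14, EF_Painting=35) = 35; EF_Flooring = 35+14 = 49
Expected project duration μ = 49 weeks. Critical path: Plumbing rough-in → HVAC install → Insulation → Painting → Flooring.

Backward pass:
LF_Flooring = 49; LS_Flooring = 49−14 = 35
LF_Painting = LS_Flooring = 35; LS_Painting = 35−8 = 27
LF_Drywall = LS_Painting = 27; LS_Drywall = 27−9 = 18
LF_Insulation = LS_Painting = 27; LS_Insulation = 27−10 = 17
LF_HVAC install = LS_Insulation = 17; LS_HVAC install = 17−8 = 9
LF_Plumbing rough-in = min(LS_HVAC install=9, LS_Drywall=18) = 9; LS_Plumbing rough-in = 9−9 = 0
LF_Electrical rough-in = min(LS_Insulation=17, LS_Flooring=35) = 17; LS_Electrical rough-in = 17−14 = 3
Slack_Drywall = LS_Drywall − ES_Drywall = 18 − 9 = 9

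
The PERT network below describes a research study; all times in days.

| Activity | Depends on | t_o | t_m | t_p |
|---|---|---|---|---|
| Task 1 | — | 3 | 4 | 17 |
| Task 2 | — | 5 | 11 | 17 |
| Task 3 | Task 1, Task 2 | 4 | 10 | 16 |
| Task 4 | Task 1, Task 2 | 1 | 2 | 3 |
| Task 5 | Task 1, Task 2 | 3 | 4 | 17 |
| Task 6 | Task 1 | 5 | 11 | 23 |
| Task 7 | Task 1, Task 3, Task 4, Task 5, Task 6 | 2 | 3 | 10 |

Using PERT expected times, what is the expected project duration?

te_Task 1 = (3 + 4·4 + 17)/6 = 36/6 = 6
te_Task 2 = (5 + 4·11 + 17)/6 = 66/6 = 11
te_Task 3 = (4 + 4·10 + 16)/6 = 60/6 = 10
te_Task 4 = (1 + 4·2 + 3)/6 = 12/6 = 2
te_Task 5 = (3 + 4·4 + 17)/6 = 36/6 = 6
te_Task 6 = (5 + 4·11 + 23)/6 = 72/6 = 12
te_Task 7 = (2 + 4·3 + 10)/6 = 24/6 = 4

Forward pass:
ES_Task 1 = 0; EF_Task 1 = 6
ES_Task 2 = 0; EF_Task 2 = 11
ES_Task 3 = max(EF_Task 1=6, EF_Task 2=11) = 11; EF_Task 3 = 11+10 = 21
ES_Task 4 = max(EF_Task 1=6, EF_Task 2=11) = 11; EF_Task 4 = 11+2 = 13
ES_Task 5 = max(EF_Task 1=6, EF_Task 2=11) = 11; EF_Task 5 = 11+6 = 17
ES_Task 6 = 6; EF_Task 6 = 6+12 = 18
ES_Task 7 = max(EF_Task 1=6, EF_Task 3=21, EF_Task 4=13, EF_Task 5=17, EF_Task 6=18) = 21; EF_Task 7 = 21+4 = 25
Expected project duration μ = 25 days. Critical path: Task 2 → Task 3 → Task 7.

25 days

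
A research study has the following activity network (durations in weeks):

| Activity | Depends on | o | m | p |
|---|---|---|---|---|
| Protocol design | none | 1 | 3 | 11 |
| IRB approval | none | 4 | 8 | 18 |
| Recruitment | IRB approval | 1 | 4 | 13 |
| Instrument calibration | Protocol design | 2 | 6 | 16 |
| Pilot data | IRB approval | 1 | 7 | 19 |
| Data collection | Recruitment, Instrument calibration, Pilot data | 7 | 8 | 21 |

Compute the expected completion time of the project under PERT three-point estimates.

te_Protocol design = (1 + 4·3 + 11)/6 = 24/6 = 4
te_IRB approval = (4 + 4·8 + 18)/6 = 54/6 = 9
te_Recruitment = (1 + 4·4 + 13)/6 = 30/6 = 5
te_Instrument calibration = (2 + 4·6 + 16)/6 = 42/6 = 7
te_Pilot data = (1 + 4·7 + 19)/6 = 48/6 = 8
te_Data collection = (7 + 4·8 + 21)/6 = 60/6 = 10

Forward pass:
ES_Protocol design = 0; EF_Protocol design = 4
ES_IRB approval = 0; EF_IRB approval = 9
ES_Recruitment = 9; EF_Recruitment = 9+5 = 14
ES_Instrument calibration = 4; EF_Instrument calibration = 4+7 = 11
ES_Pilot data = 9; EF_Pilot data = 9+8 = 17
ES_Data collection = max(EF_Recruitment=14, EF_Instrument calibration=11, EF_Pilot data=17) = 17; EF_Data collection = 17+10 = 27
Expected project duration μ = 27 weeks. Critical path: IRB approval → Pilot data → Data collection.

27 weeks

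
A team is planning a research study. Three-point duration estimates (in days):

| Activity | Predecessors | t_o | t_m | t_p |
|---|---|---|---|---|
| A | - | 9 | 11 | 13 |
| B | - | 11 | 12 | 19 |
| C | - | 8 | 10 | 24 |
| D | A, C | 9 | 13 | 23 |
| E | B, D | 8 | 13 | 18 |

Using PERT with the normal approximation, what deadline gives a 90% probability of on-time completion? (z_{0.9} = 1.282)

44.0 days

te_A = (9 + 4·11 + 13)/6 = 66/6 = 11; σ²_A = ((13−9)/6)² = 0.444
te_B = (11 + 4·12 + 19)/6 = 78/6 = 13; σ²_B = ((19−11)/6)² = 1.778
te_C = (8 + 4·10 + 24)/6 = 72/6 = 12; σ²_C = ((24−8)/6)² = 7.111
te_D = (9 + 4·13 + 23)/6 = 84/6 = 14; σ²_D = ((23−9)/6)² = 5.444
te_E = (8 + 4·13 + 18)/6 = 78/6 = 13; σ²_E = ((18−8)/6)² = 2.778

Forward pass:
ES_A = 0; EF_A = 11
ES_B = 0; EF_B = 13
ES_C = 0; EF_C = 12
ES_D = max(EF_A=11, EF_C=12) = 12; EF_D = 12+14 = 26
ES_E = max(EF_B=13, EF_D=26) = 26; EF_E = 26+13 = 39
Expected project duration μ = 39 days. Critical path: C → D → E.

Variance along critical path = 7.111 + 5.444 + 2.778 = 15.333; σ = 3.916 days.
D = μ + z·σ = 39 + 1.282·3.916 = 44.0 days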